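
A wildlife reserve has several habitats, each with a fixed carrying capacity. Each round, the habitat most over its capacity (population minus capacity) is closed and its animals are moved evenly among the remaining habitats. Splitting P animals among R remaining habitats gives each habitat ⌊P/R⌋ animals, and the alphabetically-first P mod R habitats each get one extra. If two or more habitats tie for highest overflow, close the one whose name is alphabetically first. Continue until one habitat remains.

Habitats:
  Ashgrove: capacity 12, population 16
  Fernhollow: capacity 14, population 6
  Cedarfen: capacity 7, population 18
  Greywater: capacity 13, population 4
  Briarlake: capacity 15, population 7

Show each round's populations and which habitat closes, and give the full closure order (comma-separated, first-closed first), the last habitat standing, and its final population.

Closure order: Cedarfen, Ashgrove, Briarlake, Fernhollow
Last habitat: Greywater with 51 animals

Round 1: Ashgrove=16 Briarlake=7 Cedarfen=18 Fernhollow=6 Greywater=4 → close Cedarfen (overflow 11)
  18÷4 = 4 each, +1 to first 2
Round 2: Ashgrove=21 Briarlake=12 Fernhollow=10 Greywater=8 → close Ashgrove (overflow 9)
  21÷3 = 7 each, +1 to first 0
Round 3: Briarlake=19 Fernhollow=17 Greywater=15 → close Briarlake (overflow 4)
  19÷2 = 9 each, +1 to first 1
Round 4: Fernhollow=27 Greywater=24 → close Fernhollow (overflow 13)
  27÷1 = 27 each, +1 to first 0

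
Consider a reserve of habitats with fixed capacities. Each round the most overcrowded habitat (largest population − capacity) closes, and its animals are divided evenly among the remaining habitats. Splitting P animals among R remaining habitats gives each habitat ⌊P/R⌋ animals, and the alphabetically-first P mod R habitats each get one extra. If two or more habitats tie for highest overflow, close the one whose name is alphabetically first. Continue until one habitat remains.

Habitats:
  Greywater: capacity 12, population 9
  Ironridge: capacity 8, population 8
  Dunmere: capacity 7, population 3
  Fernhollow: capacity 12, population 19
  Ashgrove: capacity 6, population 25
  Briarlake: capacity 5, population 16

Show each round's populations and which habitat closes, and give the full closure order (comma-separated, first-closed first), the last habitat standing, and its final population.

Round 1: Ashgrove=25 Briarlake=16 Dunmere=3 Fernhollow=19 Greywater=9 Ironridge=8 → close Ashgrove (overflow 19)
  25÷5 = 5 each, +1 to first 0
Round 2: Briarlake=21 Dunmere=8 Fernhollow=24 Greywater=14 Ironridge=13 → close Briarlake (overflow 16)
  21÷4 = 5 each, +1 to first 1
Round 3: Dunmere=14 Fernhollow=29 Greywater=19 Ironridge=18 → close Fernhollow (overflow 17)
  29÷3 = 9 each, +1 to first 2
Round 4: Dunmere=24 Greywater=29 Ironridge=27 → close Ironridge (overflow 19)
  27÷2 = 13 each, +1 to first 1
Round 5: Dunmere=38 Greywater=42 → close Dunmere (overflow 31)
  38÷1 = 38 each, +1 to first 0

Closure order: Ashgrove, Briarlake, Fernhollow, Ironridge, Dunmere
Last habitat: Greywater with 80 animals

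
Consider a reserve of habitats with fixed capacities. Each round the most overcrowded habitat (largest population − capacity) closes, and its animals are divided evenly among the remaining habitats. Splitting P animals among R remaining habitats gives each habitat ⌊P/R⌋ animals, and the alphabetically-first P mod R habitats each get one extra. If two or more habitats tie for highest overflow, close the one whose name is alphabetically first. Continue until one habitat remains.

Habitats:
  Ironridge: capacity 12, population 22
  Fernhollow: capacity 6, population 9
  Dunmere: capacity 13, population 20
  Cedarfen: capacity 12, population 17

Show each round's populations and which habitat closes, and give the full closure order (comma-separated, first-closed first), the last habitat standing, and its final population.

Closure order: Ironridge, Dunmere, Cedarfen
Last habitat: Fernhollow with 68 animals

Round 1: Cedarfen=17 Dunmere=20 Fernhollow=9 Ironridge=22 → close Ironridge (overflow 10)
  22÷3 = 7 each, +1 to first 1
Round 2: Cedarfen=25 Dunmere=27 Fernhollow=16 → close Dunmere (overflow 14)
  27÷2 = 13 each, +1 to first 1
Round 3: Cedarfen=39 Fernhollow=29 → close Cedarfen (overflow 27)
  39÷1 = 39 each, +1 to first 0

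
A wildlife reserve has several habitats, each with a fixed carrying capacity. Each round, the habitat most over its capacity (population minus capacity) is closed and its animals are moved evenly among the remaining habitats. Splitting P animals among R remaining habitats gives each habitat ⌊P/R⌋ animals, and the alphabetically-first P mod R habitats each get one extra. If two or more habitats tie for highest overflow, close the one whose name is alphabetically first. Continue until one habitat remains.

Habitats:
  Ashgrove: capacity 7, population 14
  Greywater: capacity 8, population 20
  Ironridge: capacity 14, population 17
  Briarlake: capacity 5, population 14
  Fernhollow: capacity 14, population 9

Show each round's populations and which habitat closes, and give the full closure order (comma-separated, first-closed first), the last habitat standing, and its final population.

Round 1: Ashgrove=14 Briarlake=14 Fernhollow=9 Greywater=20 Ironridge=17 → close Greywater (overflow 12)
  20÷4 = 5 each, +1 to first 0
Round 2: Ashgrove=19 Briarlake=19 Fernhollow=14 Ironridge=22 → close Briarlake (overflow 14)
  19÷3 = 6 each, +1 to first 1
Round 3: Ashgrove=26 Fernhollow=20 Ironridge=28 → close Ashgrove (overflow 19)
  26÷2 = 13 each, +1 to first 0
Round 4: Fernhollow=33 Ironridge=41 → close Ironridge (overflow 27)
  41÷1 = 41 each, +1 to first 0

Closure order: Greywater, Briarlake, Ashgrove, Ironridge
Last habitat: Fernhollow with 74 animals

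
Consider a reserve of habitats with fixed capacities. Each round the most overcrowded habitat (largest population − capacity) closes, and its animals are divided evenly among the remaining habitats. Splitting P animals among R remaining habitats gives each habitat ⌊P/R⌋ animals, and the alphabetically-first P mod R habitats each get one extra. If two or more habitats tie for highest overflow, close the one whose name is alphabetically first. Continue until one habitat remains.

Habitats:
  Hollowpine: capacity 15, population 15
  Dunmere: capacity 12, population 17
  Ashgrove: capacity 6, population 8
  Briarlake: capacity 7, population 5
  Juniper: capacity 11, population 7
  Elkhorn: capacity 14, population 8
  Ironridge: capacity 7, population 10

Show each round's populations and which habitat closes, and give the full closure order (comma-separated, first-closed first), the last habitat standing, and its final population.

Closure order: Dunmere, Ironridge, Ashgrove, Briarlake, Hollowpine, Elkhorn
Last habitat: Juniper with 70 animals

Round 1: Ashgrove=8 Briarlake=5 Dunmere=17 Elkhorn=8 Hollowpine=15 Ironridge=10 Juniper=7 → close Dunmere (overflow 5)
  17÷6 = 2 each, +1 to first 5
Round 2: Ashgrove=11 Briarlake=8 Elkhorn=11 Hollowpine=18 Ironridge=13 Juniper=9 → close Ironridge (overflow 6)
  13÷5 = 2 each, +1 to first 3
Round 3: Ashgrove=14 Briarlake=11 Elkhorn=14 Hollowpine=20 Juniper=11 → close Ashgrove (overflow 8)
  14÷4 = 3 each, +1 to first 2
Round 4: Briarlake=15 Elkhorn=18 Hollowpine=23 Juniper=14 → close Briarlake (overflow 8)
  15÷3 = 5 each, +1 to first 0
Round 5: Elkhorn=23 Hollowpine=28 Juniper=19 → close Hollowpine (overflow 13)
  28÷2 = 14 each, +1 to first 0
Round 6: Elkhorn=37 Juniper=33 → close Elkhorn (overflow 23)
  37÷1 = 37 each, +1 to first 0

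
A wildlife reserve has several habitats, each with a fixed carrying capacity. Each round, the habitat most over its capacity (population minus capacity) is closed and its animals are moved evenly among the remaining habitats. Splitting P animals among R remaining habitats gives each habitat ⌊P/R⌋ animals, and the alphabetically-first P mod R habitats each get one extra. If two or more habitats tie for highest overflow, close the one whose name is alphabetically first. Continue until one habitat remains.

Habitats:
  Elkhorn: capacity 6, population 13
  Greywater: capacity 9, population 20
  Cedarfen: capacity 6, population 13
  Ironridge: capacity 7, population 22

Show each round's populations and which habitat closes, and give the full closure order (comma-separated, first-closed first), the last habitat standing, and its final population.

Round 1: Cedarfen=13 Elkhorn=13 Greywater=20 Ironridge=22 → close Ironridge (overflow 15)
  22÷3 = 7 each, +1 to first 1
Round 2: Cedarfen=21 Elkhorn=20 Greywater=27 → close Greywater (overflow 18)
  27÷2 = 13 each, +1 to first 1
Round 3: Cedarfen=35 Elkhorn=33 → close Cedarfen (overflow 29)
  35÷1 = 35 each, +1 to first 0

Closure order: Ironridge, Greywater, Cedarfen
Last habitat: Elkhorn with 68 animals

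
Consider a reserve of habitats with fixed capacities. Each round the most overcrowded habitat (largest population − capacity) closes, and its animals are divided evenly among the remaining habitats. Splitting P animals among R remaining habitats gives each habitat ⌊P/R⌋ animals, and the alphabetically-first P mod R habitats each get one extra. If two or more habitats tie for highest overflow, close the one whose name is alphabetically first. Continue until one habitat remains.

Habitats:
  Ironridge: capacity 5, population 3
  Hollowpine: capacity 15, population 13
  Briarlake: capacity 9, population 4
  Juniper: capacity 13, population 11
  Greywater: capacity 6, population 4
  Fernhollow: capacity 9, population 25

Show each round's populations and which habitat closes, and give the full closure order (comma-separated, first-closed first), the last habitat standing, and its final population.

Closure order: Fernhollow, Greywater, Hollowpine, Ironridge, Briarlake
Last habitat: Juniper with 60 animals

Round 1: Briarlake=4 Fernhollow=25 Greywater=4 Hollowpine=13 Ironridge=3 Juniper=11 → close Fernhollow (overflow 16)
  25÷5 = 5 each, +1 to first 0
Round 2: Briarlake=9 Greywater=9 Hollowpine=18 Ironridge=8 Juniper=16 → close Greywater (overflow 3)
  9÷4 = 2 each, +1 to first 1
Round 3: Briarlake=12 Hollowpine=20 Ironridge=10 Juniper=18 → close Hollowpine (overflow 5)
  20÷3 = 6 each, +1 to first 2
Round 4: Briarlake=19 Ironridge=17 Juniper=24 → close Ironridge (overflow 12)
  17÷2 = 8 each, +1 to first 1
Round 5: Briarlake=28 Juniper=32 → close Briarlake (overflow 19)
  28÷1 = 28 each, +1 to first 0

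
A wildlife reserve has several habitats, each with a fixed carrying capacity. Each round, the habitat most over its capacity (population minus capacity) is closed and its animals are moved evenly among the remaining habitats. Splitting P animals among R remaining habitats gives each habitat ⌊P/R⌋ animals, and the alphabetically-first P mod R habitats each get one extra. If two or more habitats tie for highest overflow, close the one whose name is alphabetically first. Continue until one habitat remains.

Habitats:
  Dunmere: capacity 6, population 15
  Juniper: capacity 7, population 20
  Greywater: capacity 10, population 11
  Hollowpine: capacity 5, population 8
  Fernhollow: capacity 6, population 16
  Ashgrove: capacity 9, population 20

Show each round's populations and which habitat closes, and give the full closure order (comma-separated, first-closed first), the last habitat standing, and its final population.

Closure order: Juniper, Ashgrove, Fernhollow, Dunmere, Hollowpine
Last habitat: Greywater with 90 animals

Round 1: Ashgrove=20 Dunmere=15 Fernhollow=16 Greywater=11 Hollowpine=8 Juniper=20 → close Juniper (overflow 13)
  20÷5 = 4 each, +1 to first 0
Round 2: Ashgrove=24 Dunmere=19 Fernhollow=20 Greywater=15 Hollowpine=12 → close Ashgrove (overflow 15)
  24÷4 = 6 each, +1 to first 0
Round 3: Dunmere=25 Fernhollow=26 Greywater=21 Hollowpine=18 → close Fernhollow (overflow 20)
  26÷3 = 8 each, +1 to first 2
Round 4: Dunmere=34 Greywater=30 Hollowpine=26 → close Dunmere (overflow 28)
  34÷2 = 17 each, +1 to first 0
Round 5: Greywater=47 Hollowpine=43 → close Hollowpine (overflow 38)
  43÷1 = 43 each, +1 to first 0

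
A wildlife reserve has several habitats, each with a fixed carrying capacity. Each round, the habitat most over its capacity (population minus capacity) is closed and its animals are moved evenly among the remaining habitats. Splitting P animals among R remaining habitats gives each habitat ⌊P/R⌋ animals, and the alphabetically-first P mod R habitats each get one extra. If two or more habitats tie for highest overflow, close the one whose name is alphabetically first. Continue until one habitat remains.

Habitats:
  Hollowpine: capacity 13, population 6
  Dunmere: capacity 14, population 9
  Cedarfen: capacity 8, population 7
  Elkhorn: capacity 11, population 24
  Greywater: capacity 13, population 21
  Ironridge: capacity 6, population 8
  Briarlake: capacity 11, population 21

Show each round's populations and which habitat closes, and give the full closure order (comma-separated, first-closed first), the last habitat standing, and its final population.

Round 1: Briarlake=21 Cedarfen=7 Dunmere=9 Elkhorn=24 Greywater=21 Hollowpine=6 Ironridge=8 → close Elkhorn (overflow 13)
  24÷6 = 4 each, +1 to first 0
Round 2: Briarlake=25 Cedarfen=11 Dunmere=13 Greywater=25 Hollowpine=10 Ironridge=12 → close Briarlake (overflow 14)
  25÷5 = 5 each, +1 to first 0
Round 3: Cedarfen=16 Dunmere=18 Greywater=30 Hollowpine=15 Ironridge=17 → close Greywater (overflow 17)
  30÷4 = 7 each, +1 to first 2
Round 4: Cedarfen=24 Dunmere=26 Hollowpine=22 Ironridge=24 → close Ironridge (overflow 18)
  24÷3 = 8 each, +1 to first 0
Round 5: Cedarfen=32 Dunmere=34 Hollowpine=30 → close Cedarfen (overflow 24)
  32÷2 = 16 each, +1 to first 0
Round 6: Dunmere=50 Hollowpine=46 → close Dunmere (overflow 36)
  50÷1 = 50 each, +1 to first 0

Closure order: Elkhorn, Briarlake, Greywater, Ironridge, Cedarfen, Dunmere
Last habitat: Hollowpine with 96 animals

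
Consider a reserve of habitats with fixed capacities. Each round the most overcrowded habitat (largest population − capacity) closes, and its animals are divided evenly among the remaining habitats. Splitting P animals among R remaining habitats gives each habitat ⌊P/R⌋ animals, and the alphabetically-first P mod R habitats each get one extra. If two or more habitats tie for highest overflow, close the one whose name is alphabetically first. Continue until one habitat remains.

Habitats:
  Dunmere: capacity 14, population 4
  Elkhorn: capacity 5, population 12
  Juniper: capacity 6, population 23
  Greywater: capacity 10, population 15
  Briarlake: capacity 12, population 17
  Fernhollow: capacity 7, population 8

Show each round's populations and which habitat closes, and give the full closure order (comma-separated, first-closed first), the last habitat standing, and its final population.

Round 1: Briarlake=17 Dunmere=4 Elkhorn=12 Fernhollow=8 Greywater=15 Juniper=23 → close Juniper (overflow 17)
  23÷5 = 4 each, +1 to first 3
Round 2: Briarlake=22 Dunmere=9 Elkhorn=17 Fernhollow=12 Greywater=19 → close Elkhorn (overflow 12)
  17÷4 = 4 each, +1 to first 1
Round 3: Briarlake=27 Dunmere=13 Fernhollow=16 Greywater=23 → close Briarlake (overflow 15)
  27÷3 = 9 each, +1 to first 0
Round 4: Dunmere=22 Fernhollow=25 Greywater=32 → close Greywater (overflow 22)
  32÷2 = 16 each, +1 to first 0
Round 5: Dunmere=38 Fernhollow=41 → close Fernhollow (overflow 34)
  41÷1 = 41 each, +1 to first 0

Closure order: Juniper, Elkhorn, Briarlake, Greywater, Fernhollow
Last habitat: Dunmere with 79 animals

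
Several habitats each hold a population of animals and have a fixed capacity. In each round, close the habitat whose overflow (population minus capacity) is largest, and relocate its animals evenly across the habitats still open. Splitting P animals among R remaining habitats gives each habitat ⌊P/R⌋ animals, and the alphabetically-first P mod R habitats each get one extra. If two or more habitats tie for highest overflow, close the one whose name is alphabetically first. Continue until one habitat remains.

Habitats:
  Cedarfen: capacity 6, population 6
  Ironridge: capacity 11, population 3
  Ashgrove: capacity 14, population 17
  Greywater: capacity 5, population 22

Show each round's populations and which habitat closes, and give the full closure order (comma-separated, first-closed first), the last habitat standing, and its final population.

Closure order: Greywater, Ashgrove, Cedarfen
Last habitat: Ironridge with 48 animals

Round 1: Ashgrove=17 Cedarfen=6 Greywater=22 Ironridge=3 → close Greywater (overflow 17)
  22÷3 = 7 each, +1 to first 1
Round 2: Ashgrove=25 Cedarfen=13 Ironridge=10 → close Ashgrove (overflow 11)
  25÷2 = 12 each, +1 to first 1
Round 3: Cedarfen=26 Ironridge=22 → close Cedarfen (overflow 20)
  26÷1 = 26 each, +1 to first 0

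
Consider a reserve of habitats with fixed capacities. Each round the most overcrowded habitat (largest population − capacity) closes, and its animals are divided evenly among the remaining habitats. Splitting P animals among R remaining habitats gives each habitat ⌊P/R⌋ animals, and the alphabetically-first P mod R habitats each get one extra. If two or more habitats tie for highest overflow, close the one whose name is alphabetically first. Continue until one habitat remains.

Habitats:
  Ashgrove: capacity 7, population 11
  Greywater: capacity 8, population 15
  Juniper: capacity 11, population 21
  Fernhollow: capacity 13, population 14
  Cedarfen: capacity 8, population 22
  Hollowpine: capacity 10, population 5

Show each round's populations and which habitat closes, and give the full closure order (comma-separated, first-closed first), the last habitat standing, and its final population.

Closure order: Cedarfen, Juniper, Greywater, Ashgrove, Fernhollow
Last habitat: Hollowpine with 88 animals

Round 1: Ashgrove=11 Cedarfen=22 Fernhollow=14 Greywater=15 Hollowpine=5 Juniper=21 → close Cedarfen (overflow 14)
  22÷5 = 4 each, +1 to first 2
Round 2: Ashgrove=16 Fernhollow=19 Greywater=19 Hollowpine=9 Juniper=25 → close Juniper (overflow 14)
  25÷4 = 6 each, +1 to first 1
Round 3: Ashgrove=23 Fernhollow=25 Greywater=25 Hollowpine=15 → close Greywater (overflow 17)
  25÷3 = 8 each, +1 to first 1
Round 4: Ashgrove=32 Fernhollow=33 Hollowpine=23 → close Ashgrove (overflow 25)
  32÷2 = 16 each, +1 to first 0
Round 5: Fernhollow=49 Hollowpine=39 → close Fernhollow (overflow 36)
  49÷1 = 49 each, +1 to first 0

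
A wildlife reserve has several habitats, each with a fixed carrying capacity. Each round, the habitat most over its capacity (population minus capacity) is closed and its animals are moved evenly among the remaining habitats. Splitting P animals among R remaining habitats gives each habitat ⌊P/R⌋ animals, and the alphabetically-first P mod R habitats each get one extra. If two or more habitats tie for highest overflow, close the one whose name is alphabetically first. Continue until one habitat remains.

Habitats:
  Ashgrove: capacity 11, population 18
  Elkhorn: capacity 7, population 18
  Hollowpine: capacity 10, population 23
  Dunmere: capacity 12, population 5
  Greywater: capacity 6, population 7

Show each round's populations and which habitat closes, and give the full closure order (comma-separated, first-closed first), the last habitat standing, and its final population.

Closure order: Hollowpine, Elkhorn, Ashgrove, Greywater
Last habitat: Dunmere with 71 animals

Round 1: Ashgrove=18 Dunmere=5 Elkhorn=18 Greywater=7 Hollowpine=23 → close Hollowpine (overflow 13)
  23÷4 = 5 each, +1 to first 3
Round 2: Ashgrove=24 Dunmere=11 Elkhorn=24 Greywater=12 → close Elkhorn (overflow 17)
  24÷3 = 8 each, +1 to first 0
Round 3: Ashgrove=32 Dunmere=19 Greywater=20 → close Ashgrove (overflow 21)
  32÷2 = 16 each, +1 to first 0
Round 4: Dunmere=35 Greywater=36 → close Greywater (overflow 30)
  36÷1 = 36 each, +1 to first 0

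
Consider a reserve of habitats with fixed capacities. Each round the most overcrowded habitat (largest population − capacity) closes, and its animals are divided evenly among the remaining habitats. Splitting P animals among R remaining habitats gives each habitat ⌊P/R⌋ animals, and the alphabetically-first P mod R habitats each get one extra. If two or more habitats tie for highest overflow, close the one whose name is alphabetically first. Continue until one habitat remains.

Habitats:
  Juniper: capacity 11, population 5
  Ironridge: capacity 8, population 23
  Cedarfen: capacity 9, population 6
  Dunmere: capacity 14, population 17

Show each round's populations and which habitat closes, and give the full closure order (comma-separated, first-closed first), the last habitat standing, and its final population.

Closure order: Ironridge, Dunmere, Cedarfen
Last habitat: Juniper with 51 animals

Round 1: Cedarfen=6 Dunmere=17 Ironridge=23 Juniper=5 → close Ironridge (overflow 15)
  23÷3 = 7 each, +1 to first 2
Round 2: Cedarfen=14 Dunmere=25 Juniper=12 → close Dunmere (overflow 11)
  25÷2 = 12 each, +1 to first 1
Round 3: Cedarfen=27 Juniper=24 → close Cedarfen (overflow 18)
  27÷1 = 27 each, +1 to first 0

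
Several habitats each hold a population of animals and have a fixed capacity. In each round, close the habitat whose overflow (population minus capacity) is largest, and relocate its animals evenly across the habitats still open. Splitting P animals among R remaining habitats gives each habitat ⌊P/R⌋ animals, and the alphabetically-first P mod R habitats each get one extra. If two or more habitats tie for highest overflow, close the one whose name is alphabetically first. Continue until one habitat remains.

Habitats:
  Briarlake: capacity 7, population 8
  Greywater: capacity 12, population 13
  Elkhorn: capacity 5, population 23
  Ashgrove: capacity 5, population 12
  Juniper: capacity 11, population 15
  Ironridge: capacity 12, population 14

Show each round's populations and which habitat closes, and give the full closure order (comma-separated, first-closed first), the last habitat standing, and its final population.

Closure order: Elkhorn, Ashgrove, Juniper, Briarlake, Greywater
Last habitat: Ironridge with 85 animals

Round 1: Ashgrove=12 Briarlake=8 Elkhorn=23 Greywater=13 Ironridge=14 Juniper=15 → close Elkhorn (overflow 18)
  23÷5 = 4 each, +1 to first 3
Round 2: Ashgrove=17 Briarlake=13 Greywater=18 Ironridge=18 Juniper=19 → close Ashgrove (overflow 12)
  17÷4 = 4 each, +1 to first 1
Round 3: Briarlake=18 Greywater=22 Ironridge=22 Juniper=23 → close Juniper (overflow 12)
  23÷3 = 7 each, +1 to first 2
Round 4: Briarlake=26 Greywater=30 Ironridge=29 → close Briarlake (overflow 19)
  26÷2 = 13 each, +1 to first 0
Round 5: Greywater=43 Ironridge=42 → close Greywater (overflow 31)
  43÷1 = 43 each, +1 to first 0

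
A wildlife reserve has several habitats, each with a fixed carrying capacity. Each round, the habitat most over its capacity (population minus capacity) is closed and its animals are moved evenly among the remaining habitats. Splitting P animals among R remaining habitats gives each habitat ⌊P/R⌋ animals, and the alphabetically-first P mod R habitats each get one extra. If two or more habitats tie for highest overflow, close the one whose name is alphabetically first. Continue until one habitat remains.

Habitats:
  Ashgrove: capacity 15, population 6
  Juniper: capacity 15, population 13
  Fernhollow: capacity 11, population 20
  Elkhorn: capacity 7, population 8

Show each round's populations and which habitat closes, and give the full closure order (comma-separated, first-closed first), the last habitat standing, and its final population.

Round 1: Ashgrove=6 Elkhorn=8 Fernhollow=20 Juniper=13 → close Fernhollow (overflow 9)
  20÷3 = 6 each, +1 to first 2
Round 2: Ashgrove=13 Elkhorn=15 Juniper=19 → close Elkhorn (overflow 8)
  15÷2 = 7 each, +1 to first 1
Round 3: Ashgrove=21 Juniper=26 → close Juniper (overflow 11)
  26÷1 = 26 each, +1 to first 0

Closure order: Fernhollow, Elkhorn, Juniper
Last habitat: Ashgrove with 47 animals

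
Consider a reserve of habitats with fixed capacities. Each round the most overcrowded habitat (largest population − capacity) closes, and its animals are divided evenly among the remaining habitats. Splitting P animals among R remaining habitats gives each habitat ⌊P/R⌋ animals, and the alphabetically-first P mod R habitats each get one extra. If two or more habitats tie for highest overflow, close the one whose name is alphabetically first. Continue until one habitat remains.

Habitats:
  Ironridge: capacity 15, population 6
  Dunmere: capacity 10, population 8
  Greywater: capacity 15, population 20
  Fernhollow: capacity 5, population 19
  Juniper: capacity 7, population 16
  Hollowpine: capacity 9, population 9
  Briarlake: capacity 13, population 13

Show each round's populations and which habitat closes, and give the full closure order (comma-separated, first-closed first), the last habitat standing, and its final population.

Closure order: Fernhollow, Juniper, Greywater, Briarlake, Hollowpine, Dunmere
Last habitat: Ironridge with 91 animals

Round 1: Briarlake=13 Dunmere=8 Fernhollow=19 Greywater=20 Hollowpine=9 Ironridge=6 Juniper=16 → close Fernhollow (overflow 14)
  19÷6 = 3 each, +1 to first 1
Round 2: Briarlake=17 Dunmere=11 Greywater=23 Hollowpine=12 Ironridge=9 Juniper=19 → close Juniper (overflow 12)
  19÷5 = 3 each, +1 to first 4
Round 3: Briarlake=21 Dunmere=15 Greywater=27 Hollowpine=16 Ironridge=12 → close Greywater (overflow 12)
  27÷4 = 6 each, +1 to first 3
Round 4: Briarlake=28 Dunmere=22 Hollowpine=23 Ironridge=18 → close Briarlake (overflow 15)
  28÷3 = 9 each, +1 to first 1
Round 5: Dunmere=32 Hollowpine=32 Ironridge=27 → close Hollowpine (overflow 23)
  32÷2 = 16 each, +1 to first 0
Round 6: Dunmere=48 Ironridge=43 → close Dunmere (overflow 38)
  48÷1 = 48 each, +1 to first 0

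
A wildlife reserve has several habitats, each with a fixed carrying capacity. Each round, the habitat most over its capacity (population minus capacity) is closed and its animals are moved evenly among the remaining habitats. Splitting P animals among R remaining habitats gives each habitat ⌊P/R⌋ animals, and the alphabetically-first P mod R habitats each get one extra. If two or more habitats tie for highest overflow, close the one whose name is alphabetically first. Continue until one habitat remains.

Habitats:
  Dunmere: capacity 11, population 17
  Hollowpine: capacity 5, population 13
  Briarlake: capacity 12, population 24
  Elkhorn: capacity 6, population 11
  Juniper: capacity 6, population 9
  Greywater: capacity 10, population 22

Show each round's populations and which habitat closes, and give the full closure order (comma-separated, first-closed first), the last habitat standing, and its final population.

Closure order: Briarlake, Greywater, Hollowpine, Dunmere, Elkhorn
Last habitat: Juniper with 96 animals

Round 1: Briarlake=24 Dunmere=17 Elkhorn=11 Greywater=22 Hollowpine=13 Juniper=9 → close Briarlake (overflow 12)
  24÷5 = 4 each, +1 to first 4
Round 2: Dunmere=22 Elkhorn=16 Greywater=27 Hollowpine=18 Juniper=13 → close Greywater (overflow 17)
  27÷4 = 6 each, +1 to first 3
Round 3: Dunmere=29 Elkhorn=23 Hollowpine=25 Juniper=19 → close Hollowpine (overflow 20)
  25÷3 = 8 each, +1 to first 1
Round 4: Dunmere=38 Elkhorn=31 Juniper=27 → close Dunmere (overflow 27)
  38÷2 = 19 each, +1 to first 0
Round 5: Elkhorn=50 Juniper=46 → close Elkhorn (overflow 44)
  50÷1 = 50 each, +1 to first 0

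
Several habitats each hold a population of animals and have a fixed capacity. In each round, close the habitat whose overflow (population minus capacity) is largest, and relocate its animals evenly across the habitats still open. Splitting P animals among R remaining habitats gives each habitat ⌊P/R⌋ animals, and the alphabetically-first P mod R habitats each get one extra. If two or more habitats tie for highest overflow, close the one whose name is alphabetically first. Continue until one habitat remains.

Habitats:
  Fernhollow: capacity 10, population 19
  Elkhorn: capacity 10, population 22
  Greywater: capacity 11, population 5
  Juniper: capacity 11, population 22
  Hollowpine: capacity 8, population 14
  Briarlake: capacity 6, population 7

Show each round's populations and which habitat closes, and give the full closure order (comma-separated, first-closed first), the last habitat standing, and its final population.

Round 1: Briarlake=7 Elkhorn=22 Fernhollow=19 Greywater=5 Hollowpine=14 Juniper=22 → close Elkhorn (overflow 12)
  22÷5 = 4 each, +1 to first 2
Round 2: Briarlake=12 Fernhollow=24 Greywater=9 Hollowpine=18 Juniper=26 → close Juniper (overflow 15)
  26÷4 = 6 each, +1 to first 2
Round 3: Briarlake=19 Fernhollow=31 Greywater=15 Hollowpine=24 → close Fernhollow (overflow 21)
  31÷3 = 10 each, +1 to first 1
Round 4: Briarlake=30 Greywater=25 Hollowpine=34 → close Hollowpine (overflow 26)
  34÷2 = 17 each, +1 to first 0
Round 5: Briarlake=47 Greywater=42 → close Briarlake (overflow 41)
  47÷1 = 47 each, +1 to first 0

Closure order: Elkhorn, Juniper, Fernhollow, Hollowpine, Briarlake
Last habitat: Greywater with 89 animals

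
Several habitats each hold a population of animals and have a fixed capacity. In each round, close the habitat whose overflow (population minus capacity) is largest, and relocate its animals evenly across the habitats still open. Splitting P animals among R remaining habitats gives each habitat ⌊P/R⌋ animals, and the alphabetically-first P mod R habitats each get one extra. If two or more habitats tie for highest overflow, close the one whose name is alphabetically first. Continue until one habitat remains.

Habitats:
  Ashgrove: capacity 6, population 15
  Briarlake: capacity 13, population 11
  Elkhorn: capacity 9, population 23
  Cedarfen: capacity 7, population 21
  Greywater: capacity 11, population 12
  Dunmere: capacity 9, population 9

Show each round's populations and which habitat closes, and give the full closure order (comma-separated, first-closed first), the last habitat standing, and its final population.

Closure order: Cedarfen, Elkhorn, Ashgrove, Dunmere, Greywater
Last habitat: Briarlake with 91 animals

Round 1: Ashgrove=15 Briarlake=11 Cedarfen=21 Dunmere=9 Elkhorn=23 Greywater=12 → close Cedarfen (overflow 14)
  21÷5 = 4 each, +1 to first 1
Round 2: Ashgrove=20 Briarlake=15 Dunmere=13 Elkhorn=27 Greywater=16 → close Elkhorn (overflow 18)
  27÷4 = 6 each, +1 to first 3
Round 3: Ashgrove=27 Briarlake=22 Dunmere=20 Greywater=22 → close Ashgrove (overflow 21)
  27÷3 = 9 each, +1 to first 0
Round 4: Briarlake=31 Dunmere=29 Greywater=31 → close Dunmere (overflow 20)
  29÷2 = 14 each, +1 to first 1
Round 5: Briarlake=46 Greywater=45 → close Greywater (overflow 34)
  45÷1 = 45 each, +1 to first 0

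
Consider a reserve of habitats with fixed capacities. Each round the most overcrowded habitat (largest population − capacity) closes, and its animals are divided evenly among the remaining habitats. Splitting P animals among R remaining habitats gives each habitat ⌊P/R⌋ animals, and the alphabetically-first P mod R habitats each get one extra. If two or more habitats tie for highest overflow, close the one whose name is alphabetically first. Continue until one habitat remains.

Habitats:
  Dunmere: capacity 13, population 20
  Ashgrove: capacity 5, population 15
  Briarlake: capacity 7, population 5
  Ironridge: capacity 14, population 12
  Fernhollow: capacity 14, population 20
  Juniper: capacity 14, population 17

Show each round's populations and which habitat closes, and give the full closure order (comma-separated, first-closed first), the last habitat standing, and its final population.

Closure order: Ashgrove, Dunmere, Fernhollow, Juniper, Briarlake
Last habitat: Ironridge with 89 animals

Round 1: Ashgrove=15 Briarlake=5 Dunmere=20 Fernhollow=20 Ironridge=12 Juniper=17 → close Ashgrove (overflow 10)
  15÷5 = 3 each, +1 to first 0
Round 2: Briarlake=8 Dunmere=23 Fernhollow=23 Ironridge=15 Juniper=20 → close Dunmere (overflow 10)
  23÷4 = 5 each, +1 to first 3
Round 3: Briarlake=14 Fernhollow=29 Ironridge=21 Juniper=25 → close Fernhollow (overflow 15)
  29÷3 = 9 each, +1 to first 2
Round 4: Briarlake=24 Ironridge=31 Juniper=34 → close Juniper (overflow 20)
  34÷2 = 17 each, +1 to first 0
Round 5: Briarlake=41 Ironridge=48 → close Briarlake (overflow 34)
  41÷1 = 41 each, +1 to first 0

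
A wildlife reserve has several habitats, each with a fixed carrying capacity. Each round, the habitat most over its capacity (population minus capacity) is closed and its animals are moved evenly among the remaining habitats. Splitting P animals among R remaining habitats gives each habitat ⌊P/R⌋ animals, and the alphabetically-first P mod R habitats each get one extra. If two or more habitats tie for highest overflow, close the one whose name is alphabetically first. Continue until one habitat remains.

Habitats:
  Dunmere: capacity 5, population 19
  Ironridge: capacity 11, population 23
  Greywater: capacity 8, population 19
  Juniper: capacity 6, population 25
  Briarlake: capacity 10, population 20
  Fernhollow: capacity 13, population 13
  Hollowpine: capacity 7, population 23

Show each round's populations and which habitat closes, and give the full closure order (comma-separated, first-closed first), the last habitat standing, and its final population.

Closure order: Juniper, Hollowpine, Dunmere, Briarlake, Ironridge, Greywater
Last habitat: Fernhollow with 142 animals

Round 1: Briarlake=20 Dunmere=19 Fernhollow=13 Greywater=19 Hollowpine=23 Ironridge=23 Juniper=25 → close Juniper (overflow 19)
  25÷6 = 4 each, +1 to first 1
Round 2: Briarlake=25 Dunmere=23 Fernhollow=17 Greywater=23 Hollowpine=27 Ironridge=27 → close Hollowpine (overflow 20)
  27÷5 = 5 each, +1 to first 2
Round 3: Briarlake=31 Dunmere=29 Fernhollow=22 Greywater=28 Ironridge=32 → close Dunmere (overflow 24)
  29÷4 = 7 each, +1 to first 1
Round 4: Briarlake=39 Fernhollow=29 Greywater=35 Ironridge=39 → close Briarlake (overflow 29)
  39÷3 = 13 each, +1 to first 0
Round 5: Fernhollow=42 Greywater=48 Ironridge=52 → close Ironridge (overflow 41)
  52÷2 = 26 each, +1 to first 0
Round 6: Fernhollow=68 Greywater=74 → close Greywater (overflow 66)
  74÷1 = 74 each, +1 to first 0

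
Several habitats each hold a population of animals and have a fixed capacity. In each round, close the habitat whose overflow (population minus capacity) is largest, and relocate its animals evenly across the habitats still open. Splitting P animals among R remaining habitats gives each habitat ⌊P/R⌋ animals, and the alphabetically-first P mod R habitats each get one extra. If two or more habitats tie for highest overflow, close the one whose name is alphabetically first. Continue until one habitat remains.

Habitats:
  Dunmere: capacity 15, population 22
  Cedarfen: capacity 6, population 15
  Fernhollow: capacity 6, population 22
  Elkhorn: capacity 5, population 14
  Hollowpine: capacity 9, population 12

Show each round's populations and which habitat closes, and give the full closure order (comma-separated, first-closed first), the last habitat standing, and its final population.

Closure order: Fernhollow, Cedarfen, Elkhorn, Dunmere
Last habitat: Hollowpine with 85 animals

Round 1: Cedarfen=15 Dunmere=22 Elkhorn=14 Fernhollow=22 Hollowpine=12 → close Fernhollow (overflow 16)
  22÷4 = 5 each, +1 to first 2
Round 2: Cedarfen=21 Dunmere=28 Elkhorn=19 Hollowpine=17 → close Cedarfen (overflow 15)
  21÷3 = 7 each, +1 to first 0
Round 3: Dunmere=35 Elkhorn=26 Hollowpine=24 → close Elkhorn (overflow 21)
  26÷2 = 13 each, +1 to first 0
Round 4: Dunmere=48 Hollowpine=37 → close Dunmere (overflow 33)
  48÷1 = 48 each, +1 to first 0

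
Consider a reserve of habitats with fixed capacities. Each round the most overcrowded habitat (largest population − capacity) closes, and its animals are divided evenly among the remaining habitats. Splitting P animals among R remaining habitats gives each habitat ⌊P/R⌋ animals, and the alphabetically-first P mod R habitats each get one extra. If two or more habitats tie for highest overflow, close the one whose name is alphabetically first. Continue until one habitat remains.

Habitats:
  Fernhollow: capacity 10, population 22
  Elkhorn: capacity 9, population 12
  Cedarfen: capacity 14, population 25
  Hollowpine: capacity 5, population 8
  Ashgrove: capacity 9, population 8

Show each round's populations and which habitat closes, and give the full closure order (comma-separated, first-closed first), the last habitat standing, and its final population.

Closure order: Fernhollow, Cedarfen, Elkhorn, Hollowpine
Last habitat: Ashgrove with 75 animals

Round 1: Ashgrove=8 Cedarfen=25 Elkhorn=12 Fernhollow=22 Hollowpine=8 → close Fernhollow (overflow 12)
  22÷4 = 5 each, +1 to first 2
Round 2: Ashgrove=14 Cedarfen=31 Elkhorn=17 Hollowpine=13 → close Cedarfen (overflow 17)
  31÷3 = 10 each, +1 to first 1
Round 3: Ashgrove=25 Elkhorn=27 Hollowpine=23 → close Elkhorn (overflow 18)
  27÷2 = 13 each, +1 to first 1
Round 4: Ashgrove=39 Hollowpine=36 → close Hollowpine (overflow 31)
  36÷1 = 36 each, +1 to first 0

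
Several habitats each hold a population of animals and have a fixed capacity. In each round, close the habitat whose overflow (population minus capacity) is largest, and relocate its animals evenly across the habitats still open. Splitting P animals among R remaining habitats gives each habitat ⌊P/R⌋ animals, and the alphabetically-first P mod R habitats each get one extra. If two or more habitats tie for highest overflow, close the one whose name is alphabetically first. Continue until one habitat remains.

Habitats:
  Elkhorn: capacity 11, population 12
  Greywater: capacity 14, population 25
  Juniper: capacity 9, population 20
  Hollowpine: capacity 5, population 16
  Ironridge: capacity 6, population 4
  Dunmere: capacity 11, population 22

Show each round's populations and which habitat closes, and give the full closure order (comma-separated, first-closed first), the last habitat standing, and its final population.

Closure order: Dunmere, Greywater, Hollowpine, Juniper, Elkhorn
Last habitat: Ironridge with 99 animals

Round 1: Dunmere=22 Elkhorn=12 Greywater=25 Hollowpine=16 Ironridge=4 Juniper=20 → close Dunmere (overflow 11)
  22÷5 = 4 each, +1 to first 2
Round 2: Elkhorn=17 Greywater=30 Hollowpine=20 Ironridge=8 Juniper=24 → close Greywater (overflow 16)
  30÷4 = 7 each, +1 to first 2
Round 3: Elkhorn=25 Hollowpine=28 Ironridge=15 Juniper=31 → close Hollowpine (overflow 23)
  28÷3 = 9 each, +1 to first 1
Round 4: Elkhorn=35 Ironridge=24 Juniper=40 → close Juniper (overflow 31)
  40÷2 = 20 each, +1 to first 0
Round 5: Elkhorn=55 Ironridge=44 → close Elkhorn (overflow 44)
  55÷1 = 55 each, +1 to first 0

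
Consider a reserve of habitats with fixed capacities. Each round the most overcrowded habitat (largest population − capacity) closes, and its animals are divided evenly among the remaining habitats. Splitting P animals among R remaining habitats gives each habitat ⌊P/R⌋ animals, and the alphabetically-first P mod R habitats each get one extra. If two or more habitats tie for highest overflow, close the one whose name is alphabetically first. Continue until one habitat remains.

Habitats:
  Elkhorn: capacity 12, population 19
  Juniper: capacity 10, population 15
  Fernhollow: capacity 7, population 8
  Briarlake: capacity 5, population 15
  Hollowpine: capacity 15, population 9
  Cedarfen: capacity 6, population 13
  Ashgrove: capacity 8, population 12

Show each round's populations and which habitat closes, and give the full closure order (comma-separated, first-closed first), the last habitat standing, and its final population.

Round 1: Ashgrove=12 Briarlake=15 Cedarfen=13 Elkhorn=19 Fernhollow=8 Hollowpine=9 Juniper=15 → close Briarlake (overflow 10)
  15÷6 = 2 each, +1 to first 3
Round 2: Ashgrove=15 Cedarfen=16 Elkhorn=22 Fernhollow=10 Hollowpine=11 Juniper=17 → close Cedarfen (overflow 10)
  16÷5 = 3 each, +1 to first 1
Round 3: Ashgrove=19 Elkhorn=25 Fernhollow=13 Hollowpine=14 Juniper=20 → close Elkhorn (overflow 13)
  25÷4 = 6 each, +1 to first 1
Round 4: Ashgrove=26 Fernhollow=19 Hollowpine=20 Juniper=26 → close Ashgrove (overflow 18)
  26÷3 = 8 each, +1 to first 2
Round 5: Fernhollow=28 Hollowpine=29 Juniper=34 → close Juniper (overflow 24)
  34÷2 = 17 each, +1 to first 0
Round 6: Fernhollow=45 Hollowpine=46 → close Fernhollow (overflow 38)
  45÷1 = 45 each, +1 to first 0

Closure order: Briarlake, Cedarfen, Elkhorn, Ashgrove, Juniper, Fernhollow
Last habitat: Hollowpine with 91 animals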